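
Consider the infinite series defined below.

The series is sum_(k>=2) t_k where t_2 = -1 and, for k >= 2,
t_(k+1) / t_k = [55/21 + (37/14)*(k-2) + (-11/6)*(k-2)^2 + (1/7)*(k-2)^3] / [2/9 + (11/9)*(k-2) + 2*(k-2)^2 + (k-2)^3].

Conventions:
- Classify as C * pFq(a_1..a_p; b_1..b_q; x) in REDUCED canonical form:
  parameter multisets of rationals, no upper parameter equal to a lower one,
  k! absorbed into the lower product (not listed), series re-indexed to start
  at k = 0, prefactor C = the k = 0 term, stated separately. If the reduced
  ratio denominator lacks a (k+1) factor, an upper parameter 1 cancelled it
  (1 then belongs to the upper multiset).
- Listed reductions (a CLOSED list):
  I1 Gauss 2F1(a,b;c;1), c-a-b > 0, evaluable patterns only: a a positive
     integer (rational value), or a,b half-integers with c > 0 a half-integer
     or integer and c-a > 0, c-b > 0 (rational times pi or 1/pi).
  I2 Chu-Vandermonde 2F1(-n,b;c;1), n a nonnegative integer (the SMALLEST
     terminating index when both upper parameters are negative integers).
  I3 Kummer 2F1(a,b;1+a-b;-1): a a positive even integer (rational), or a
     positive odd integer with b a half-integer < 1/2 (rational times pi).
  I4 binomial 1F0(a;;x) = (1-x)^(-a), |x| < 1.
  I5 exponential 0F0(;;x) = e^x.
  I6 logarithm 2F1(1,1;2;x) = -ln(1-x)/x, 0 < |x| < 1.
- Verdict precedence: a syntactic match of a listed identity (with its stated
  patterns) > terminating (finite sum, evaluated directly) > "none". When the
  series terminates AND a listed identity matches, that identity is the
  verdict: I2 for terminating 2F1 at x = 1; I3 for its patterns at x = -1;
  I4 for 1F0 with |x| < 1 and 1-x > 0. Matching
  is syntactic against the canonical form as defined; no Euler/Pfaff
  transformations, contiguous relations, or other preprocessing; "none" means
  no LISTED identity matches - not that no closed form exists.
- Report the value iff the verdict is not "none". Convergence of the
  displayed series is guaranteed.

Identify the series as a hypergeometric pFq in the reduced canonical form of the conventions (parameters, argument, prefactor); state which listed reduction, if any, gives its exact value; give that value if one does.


With C = -1: the canonical form is 2F1(-11, -5/2; 1/3; 1/7). Verdict: terminating. (-11)_k vanishes past k = 11, leaving a 12-term sum, computed directly. Value: -25661553246185375247667/1111309534867562168320.

The tell: t_0 being -1, the ratio is unreduced: k + 2/3 divides both sides (C = -1, x = 1/7).
Term ratio: r(k) = (1/7) * (k-11) (k-5/2) / [(k+1/3) (k+1)] ; factor over Q: parameters, x = (1/7), and C = -1.


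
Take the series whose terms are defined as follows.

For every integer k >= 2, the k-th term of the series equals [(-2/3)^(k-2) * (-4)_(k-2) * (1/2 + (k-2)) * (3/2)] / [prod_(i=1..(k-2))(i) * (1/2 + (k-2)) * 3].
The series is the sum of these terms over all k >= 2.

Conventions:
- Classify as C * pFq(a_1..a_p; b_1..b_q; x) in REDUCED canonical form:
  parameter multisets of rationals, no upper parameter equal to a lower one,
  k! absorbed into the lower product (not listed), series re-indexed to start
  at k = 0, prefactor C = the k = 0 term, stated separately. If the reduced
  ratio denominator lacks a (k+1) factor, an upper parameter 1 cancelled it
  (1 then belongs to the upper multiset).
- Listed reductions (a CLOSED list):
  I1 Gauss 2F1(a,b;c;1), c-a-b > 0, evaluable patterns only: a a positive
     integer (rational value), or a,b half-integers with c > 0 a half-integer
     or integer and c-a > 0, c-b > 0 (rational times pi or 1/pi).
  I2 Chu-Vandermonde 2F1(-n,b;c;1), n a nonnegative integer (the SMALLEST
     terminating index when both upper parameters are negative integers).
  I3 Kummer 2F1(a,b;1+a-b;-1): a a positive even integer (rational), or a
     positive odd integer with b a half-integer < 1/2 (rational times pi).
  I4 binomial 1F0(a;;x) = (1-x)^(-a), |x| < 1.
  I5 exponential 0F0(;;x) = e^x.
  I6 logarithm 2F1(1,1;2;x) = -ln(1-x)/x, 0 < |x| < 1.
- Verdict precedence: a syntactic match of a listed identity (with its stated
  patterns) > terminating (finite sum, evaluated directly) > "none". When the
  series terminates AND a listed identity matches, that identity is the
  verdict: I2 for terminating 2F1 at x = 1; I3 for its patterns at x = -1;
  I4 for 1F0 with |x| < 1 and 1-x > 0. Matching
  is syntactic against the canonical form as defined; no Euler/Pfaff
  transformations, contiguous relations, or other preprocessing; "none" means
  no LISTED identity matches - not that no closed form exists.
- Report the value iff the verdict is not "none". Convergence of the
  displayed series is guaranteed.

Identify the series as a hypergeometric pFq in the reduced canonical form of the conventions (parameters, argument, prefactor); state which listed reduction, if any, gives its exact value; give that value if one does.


At argument -2/3: a 1F0 with upper {-4}, lower {-}, scaled by C = 1/2. Verdict: binomial (I4) applies (the 1F0 binomial series: exponent 4, x = -2/3). Exact value: 625/162.

The tell: from the first term 1/2: the product of the first k integers (prefactor 1/2) is k!.
Step ratio: r(k) = (-2/3) * (k-4) / [(k+1)] - poly over poly, x = (-2/3) from leading terms; C = 1/2 at k = 0.


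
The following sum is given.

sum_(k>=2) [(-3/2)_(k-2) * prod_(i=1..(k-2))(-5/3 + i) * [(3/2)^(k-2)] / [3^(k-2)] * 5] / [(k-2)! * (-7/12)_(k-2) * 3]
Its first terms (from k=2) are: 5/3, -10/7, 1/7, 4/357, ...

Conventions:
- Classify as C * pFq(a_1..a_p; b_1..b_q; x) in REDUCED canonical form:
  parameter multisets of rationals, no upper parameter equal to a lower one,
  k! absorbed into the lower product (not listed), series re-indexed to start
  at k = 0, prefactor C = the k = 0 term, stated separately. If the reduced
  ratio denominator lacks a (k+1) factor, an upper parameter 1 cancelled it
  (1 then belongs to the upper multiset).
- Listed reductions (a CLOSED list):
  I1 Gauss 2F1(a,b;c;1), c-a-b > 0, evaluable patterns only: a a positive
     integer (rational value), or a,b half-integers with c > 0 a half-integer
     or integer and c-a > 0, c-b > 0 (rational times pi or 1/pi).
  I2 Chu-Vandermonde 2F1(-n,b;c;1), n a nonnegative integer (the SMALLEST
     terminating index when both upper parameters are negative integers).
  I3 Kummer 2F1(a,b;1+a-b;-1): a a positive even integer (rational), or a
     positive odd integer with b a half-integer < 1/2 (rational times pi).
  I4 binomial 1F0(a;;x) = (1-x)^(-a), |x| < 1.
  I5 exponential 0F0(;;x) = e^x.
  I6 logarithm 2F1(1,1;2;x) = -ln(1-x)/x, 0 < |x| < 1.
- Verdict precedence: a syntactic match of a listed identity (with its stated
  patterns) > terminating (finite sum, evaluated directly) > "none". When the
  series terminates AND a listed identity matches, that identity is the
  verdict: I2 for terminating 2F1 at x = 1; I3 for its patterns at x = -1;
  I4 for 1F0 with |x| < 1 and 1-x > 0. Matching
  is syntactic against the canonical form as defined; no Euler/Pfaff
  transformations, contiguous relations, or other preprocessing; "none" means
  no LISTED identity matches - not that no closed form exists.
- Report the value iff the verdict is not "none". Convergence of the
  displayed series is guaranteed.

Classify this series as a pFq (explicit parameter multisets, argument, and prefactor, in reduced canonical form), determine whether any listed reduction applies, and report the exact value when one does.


At argument 1/2: a 2F1 with upper {-3/2, -2/3}, lower {-7/12}, scaled by C = 5/3. Verdict: no listed reduction: x = 1/2 and upper {-3/2, -2/3} fail every I1-I6 pattern.

Key step: from the first term 5/3: the constant factors (C = 5/3, x = 1/2) combine into one prefactor.
Ratio: r(k) = (1/2) * (k-3/2) (k-2/3) / [(k-7/12) (k+1)] - rational in k, leading ratio (1/2); with t_0 = 5/3, classification follows.


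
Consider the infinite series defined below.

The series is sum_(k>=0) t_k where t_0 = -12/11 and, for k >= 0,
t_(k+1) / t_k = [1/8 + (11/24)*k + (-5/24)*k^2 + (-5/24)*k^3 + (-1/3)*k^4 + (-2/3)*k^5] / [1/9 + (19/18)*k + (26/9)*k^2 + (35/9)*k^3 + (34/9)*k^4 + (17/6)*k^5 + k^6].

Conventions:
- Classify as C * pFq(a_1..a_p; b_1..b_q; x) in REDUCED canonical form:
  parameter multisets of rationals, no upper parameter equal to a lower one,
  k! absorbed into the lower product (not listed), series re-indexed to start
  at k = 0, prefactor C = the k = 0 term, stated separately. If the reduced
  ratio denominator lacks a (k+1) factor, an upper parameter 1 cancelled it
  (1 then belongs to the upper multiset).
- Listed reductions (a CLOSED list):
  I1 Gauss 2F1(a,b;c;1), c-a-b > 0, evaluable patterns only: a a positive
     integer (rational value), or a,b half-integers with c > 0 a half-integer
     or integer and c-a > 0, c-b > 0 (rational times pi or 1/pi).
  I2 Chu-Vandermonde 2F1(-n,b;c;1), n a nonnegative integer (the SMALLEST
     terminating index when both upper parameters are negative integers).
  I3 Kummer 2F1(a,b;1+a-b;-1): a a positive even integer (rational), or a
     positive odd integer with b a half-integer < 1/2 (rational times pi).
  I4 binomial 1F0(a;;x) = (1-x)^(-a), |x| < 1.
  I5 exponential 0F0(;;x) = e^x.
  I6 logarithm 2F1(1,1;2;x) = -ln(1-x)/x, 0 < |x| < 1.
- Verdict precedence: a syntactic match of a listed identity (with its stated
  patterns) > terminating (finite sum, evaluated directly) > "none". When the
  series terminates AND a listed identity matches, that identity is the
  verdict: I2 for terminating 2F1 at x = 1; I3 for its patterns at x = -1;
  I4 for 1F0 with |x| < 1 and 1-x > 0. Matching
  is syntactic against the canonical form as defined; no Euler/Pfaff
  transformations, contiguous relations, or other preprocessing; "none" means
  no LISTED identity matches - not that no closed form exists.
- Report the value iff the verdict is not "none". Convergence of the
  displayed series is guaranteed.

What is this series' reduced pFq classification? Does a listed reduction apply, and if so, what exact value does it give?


Key observation: with t_0 = -12/11, cancel k^2 + 1 from the displayed ratio first; then prefactor -12/11.
Term ratio: r(k) = (-2/3) * (k-3/4) (k+1/4) / [(k+1/6) (k+2/3) (k+1)] - poly over poly, x = (-2/3) from leading terms; C = -12/11 at k = 0.

With C = -12/11: the canonical form is 2F2(-3/4, 1/4; 1/6, 2/3; -2/3). Verdict: none. A 2F2 with upper {-3/4, 1/4} fits none of I1-I6 at x = -2/3; the sum runs forever.


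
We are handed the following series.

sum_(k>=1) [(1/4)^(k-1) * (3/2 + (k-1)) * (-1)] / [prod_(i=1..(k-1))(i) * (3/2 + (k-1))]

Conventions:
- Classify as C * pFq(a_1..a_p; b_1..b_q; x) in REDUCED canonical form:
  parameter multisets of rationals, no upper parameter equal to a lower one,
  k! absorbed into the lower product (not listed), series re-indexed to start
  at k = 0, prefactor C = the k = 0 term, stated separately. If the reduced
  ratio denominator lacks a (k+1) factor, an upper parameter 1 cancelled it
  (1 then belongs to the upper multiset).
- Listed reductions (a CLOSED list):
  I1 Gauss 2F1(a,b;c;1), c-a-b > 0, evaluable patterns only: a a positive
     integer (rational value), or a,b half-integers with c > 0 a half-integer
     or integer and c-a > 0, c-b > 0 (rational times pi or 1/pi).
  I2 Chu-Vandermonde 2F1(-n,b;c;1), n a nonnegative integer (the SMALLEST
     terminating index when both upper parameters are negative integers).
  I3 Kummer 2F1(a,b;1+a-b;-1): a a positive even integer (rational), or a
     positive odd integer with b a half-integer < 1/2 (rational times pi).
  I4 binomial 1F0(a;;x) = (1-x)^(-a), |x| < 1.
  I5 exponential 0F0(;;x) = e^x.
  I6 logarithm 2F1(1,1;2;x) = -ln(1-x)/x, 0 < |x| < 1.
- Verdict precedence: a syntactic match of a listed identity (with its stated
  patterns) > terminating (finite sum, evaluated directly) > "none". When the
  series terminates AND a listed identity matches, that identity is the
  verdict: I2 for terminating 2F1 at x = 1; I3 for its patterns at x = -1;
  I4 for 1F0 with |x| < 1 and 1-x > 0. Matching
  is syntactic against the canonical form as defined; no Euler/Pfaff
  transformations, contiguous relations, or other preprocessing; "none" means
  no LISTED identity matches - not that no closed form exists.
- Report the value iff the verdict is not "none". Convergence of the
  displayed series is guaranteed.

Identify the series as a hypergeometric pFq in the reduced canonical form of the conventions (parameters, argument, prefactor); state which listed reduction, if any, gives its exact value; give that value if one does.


Prefactor -1, argument 1/4: 0F0 with upper {-} over lower {-}. Verdict: the I5 exponential reduction matches (the 0F0 exponential series at x = 1/4). Value: (-1) * e^(1/4).

The tell: from the first term -1: the product of the first k integers (C = -1, x = 1/4) is k!.
Ratio: r(k) = (1/4) * 1 / [(k+1)] - rational in k, leading ratio (1/4); with t_0 = -1, classification follows.


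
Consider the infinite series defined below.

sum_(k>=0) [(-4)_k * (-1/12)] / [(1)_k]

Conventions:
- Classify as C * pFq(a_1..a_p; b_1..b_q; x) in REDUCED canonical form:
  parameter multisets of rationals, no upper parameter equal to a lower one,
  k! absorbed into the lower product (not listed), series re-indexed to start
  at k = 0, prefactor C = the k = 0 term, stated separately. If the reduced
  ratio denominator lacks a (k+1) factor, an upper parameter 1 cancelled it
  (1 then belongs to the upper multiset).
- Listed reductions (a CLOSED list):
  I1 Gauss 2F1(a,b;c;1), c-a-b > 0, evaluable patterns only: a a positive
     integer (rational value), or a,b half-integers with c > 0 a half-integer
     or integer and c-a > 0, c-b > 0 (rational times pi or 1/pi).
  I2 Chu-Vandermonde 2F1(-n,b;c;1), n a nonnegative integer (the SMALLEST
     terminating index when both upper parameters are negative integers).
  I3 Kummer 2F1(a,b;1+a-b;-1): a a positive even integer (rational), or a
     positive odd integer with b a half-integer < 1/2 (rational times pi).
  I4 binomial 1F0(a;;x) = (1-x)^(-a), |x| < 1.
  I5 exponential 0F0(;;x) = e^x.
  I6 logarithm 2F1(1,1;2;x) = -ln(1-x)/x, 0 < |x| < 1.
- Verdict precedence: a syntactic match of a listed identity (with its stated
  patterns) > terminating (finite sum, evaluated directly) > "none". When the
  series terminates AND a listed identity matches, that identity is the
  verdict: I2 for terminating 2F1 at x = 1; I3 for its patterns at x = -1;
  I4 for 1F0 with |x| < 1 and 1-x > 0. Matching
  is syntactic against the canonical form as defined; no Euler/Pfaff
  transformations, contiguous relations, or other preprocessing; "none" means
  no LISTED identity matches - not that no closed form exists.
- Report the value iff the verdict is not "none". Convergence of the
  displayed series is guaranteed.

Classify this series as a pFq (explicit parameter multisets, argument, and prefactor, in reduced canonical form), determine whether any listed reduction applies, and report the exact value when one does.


With C = -1/12: the canonical form is 1F0(-4; -; 1). Verdict: terminating - upper -4 stops the sum at k = 4; the 5 terms are added exactly. Its exact value is 0.

Key observation: with t_0 = -1/12, (1)_k (prefactor -1/12) is k! itself.
Term ratio: r(k) = 1 * (k-4) / [(k+1)] - poly over poly, x = 1 from leading terms; C = -1/12 at k = 0.


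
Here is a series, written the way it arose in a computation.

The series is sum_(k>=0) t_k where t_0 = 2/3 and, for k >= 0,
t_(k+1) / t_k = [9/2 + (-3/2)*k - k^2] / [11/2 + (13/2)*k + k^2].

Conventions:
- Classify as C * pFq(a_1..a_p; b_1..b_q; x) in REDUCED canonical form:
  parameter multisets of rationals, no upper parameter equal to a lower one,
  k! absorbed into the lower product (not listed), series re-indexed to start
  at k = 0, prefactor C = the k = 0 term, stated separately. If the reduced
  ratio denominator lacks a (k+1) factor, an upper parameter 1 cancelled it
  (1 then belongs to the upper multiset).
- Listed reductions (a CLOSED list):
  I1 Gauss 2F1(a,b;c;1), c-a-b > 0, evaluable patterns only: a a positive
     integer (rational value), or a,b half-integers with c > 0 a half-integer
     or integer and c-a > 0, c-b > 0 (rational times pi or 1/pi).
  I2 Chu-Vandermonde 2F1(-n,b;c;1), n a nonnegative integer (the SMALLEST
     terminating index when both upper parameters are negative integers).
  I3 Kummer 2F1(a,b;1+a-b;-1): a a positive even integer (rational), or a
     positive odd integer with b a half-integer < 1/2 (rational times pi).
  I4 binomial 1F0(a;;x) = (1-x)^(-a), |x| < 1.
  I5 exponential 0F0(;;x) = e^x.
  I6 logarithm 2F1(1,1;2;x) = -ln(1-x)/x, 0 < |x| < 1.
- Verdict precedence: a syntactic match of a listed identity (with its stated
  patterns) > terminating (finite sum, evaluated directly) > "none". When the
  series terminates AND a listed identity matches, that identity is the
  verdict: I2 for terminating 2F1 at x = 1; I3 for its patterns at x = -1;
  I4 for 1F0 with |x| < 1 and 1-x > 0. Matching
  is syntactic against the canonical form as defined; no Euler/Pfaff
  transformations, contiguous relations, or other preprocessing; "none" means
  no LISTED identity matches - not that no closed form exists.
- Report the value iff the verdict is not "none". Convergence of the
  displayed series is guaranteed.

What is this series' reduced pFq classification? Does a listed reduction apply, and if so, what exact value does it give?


This is 2/3 * 2F1(-3/2, 3; 11/2; -1) in reduced canonical form. Verdict at x = -1: Kummer's theorem (I3) matches (x = -1; c = 11/2 equals 1+a-b for upper {-3/2, 3}: listed pattern). Its exact value is (105/256) * pi.

Key observation: t_0 = 2/3 here, and the expanded ratio factors over Q; C = 2/3, x = -1, roots give parameters.
Adjacent-term ratio: r(k) = (-1) * (k-3/2) (k+3) / [(k+11/2) (k+1)] - poly over poly, x = (-1) from leading terms; C = 2/3 at k = 0.


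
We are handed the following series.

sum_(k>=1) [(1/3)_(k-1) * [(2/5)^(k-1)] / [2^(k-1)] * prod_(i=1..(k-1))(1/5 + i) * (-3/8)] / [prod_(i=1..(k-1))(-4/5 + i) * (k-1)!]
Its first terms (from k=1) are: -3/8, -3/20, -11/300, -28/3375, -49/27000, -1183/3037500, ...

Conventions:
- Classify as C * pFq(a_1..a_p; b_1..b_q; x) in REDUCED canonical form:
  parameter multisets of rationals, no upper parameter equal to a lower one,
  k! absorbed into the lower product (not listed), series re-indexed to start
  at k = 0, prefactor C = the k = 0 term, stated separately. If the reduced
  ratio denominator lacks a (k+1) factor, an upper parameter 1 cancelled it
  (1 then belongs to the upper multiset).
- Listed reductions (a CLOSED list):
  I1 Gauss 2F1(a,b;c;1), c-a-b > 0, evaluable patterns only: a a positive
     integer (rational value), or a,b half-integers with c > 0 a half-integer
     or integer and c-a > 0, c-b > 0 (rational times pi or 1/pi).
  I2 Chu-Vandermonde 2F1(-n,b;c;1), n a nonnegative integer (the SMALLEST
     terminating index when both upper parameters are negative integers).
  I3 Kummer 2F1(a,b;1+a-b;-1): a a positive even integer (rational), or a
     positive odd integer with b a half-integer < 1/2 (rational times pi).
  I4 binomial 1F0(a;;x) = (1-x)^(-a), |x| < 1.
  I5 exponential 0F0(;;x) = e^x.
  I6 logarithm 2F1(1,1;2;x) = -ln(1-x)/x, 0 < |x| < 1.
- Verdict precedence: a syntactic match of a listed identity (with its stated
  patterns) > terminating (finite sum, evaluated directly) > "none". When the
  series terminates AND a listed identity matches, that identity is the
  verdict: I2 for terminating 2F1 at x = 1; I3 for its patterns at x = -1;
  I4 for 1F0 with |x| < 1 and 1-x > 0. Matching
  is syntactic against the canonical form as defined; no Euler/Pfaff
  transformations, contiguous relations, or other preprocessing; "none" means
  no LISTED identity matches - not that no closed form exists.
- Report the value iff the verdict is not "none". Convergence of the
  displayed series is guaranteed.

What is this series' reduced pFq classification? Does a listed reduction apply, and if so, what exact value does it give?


Reduced: x = 1/5, 2F1, upper = {1/3, 6/5}, lower = {1/5}, C = -3/8. Verdict: none here - no I1-I6 shape fits x = 1/5 with lower {1/5}.

First insight: t_0 = -3/8 here, and the lower running product (C = -3/8) is a rising factorial.
Consecutive-term ratio: r(k) = (1/5) * (k+1/3) (k+6/5) / [(k+1/5) (k+1)] - rational in k, leading ratio (1/5); with t_0 = -3/8, classification follows.


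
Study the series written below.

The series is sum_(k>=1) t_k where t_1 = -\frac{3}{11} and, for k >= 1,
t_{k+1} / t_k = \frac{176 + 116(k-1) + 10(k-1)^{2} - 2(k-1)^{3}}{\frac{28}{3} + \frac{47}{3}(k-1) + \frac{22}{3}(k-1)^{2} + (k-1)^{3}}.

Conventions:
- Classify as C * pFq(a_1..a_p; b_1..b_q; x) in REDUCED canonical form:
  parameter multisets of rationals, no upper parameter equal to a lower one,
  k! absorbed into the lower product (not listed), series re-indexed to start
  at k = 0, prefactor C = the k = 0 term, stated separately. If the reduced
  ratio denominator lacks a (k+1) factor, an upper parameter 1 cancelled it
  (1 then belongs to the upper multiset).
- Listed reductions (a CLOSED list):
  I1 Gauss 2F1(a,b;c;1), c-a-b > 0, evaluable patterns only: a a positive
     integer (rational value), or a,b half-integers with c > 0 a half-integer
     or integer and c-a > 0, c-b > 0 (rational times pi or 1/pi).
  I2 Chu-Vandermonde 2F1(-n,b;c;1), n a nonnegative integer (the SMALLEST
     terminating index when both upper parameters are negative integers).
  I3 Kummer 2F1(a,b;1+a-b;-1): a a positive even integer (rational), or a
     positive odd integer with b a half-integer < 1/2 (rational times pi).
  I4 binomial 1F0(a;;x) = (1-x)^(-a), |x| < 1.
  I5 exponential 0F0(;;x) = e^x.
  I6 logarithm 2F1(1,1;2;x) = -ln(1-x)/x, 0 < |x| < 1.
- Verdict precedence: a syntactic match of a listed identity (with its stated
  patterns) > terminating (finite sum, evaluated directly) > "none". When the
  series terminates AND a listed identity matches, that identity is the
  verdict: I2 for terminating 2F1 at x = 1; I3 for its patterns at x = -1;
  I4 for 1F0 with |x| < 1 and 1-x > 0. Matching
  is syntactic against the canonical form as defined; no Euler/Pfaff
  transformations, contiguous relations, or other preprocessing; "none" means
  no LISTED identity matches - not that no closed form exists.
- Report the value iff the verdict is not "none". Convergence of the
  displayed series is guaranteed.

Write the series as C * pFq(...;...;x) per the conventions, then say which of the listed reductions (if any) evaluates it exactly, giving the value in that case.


Key step: t_0 = -\frac{3}{11} here, and roots of the ratio polynomials (C = -3/11, x = -2) are the negated parameters.
Ratio: r(k) = -2 * (k-11) (k+2) / [(k+\frac{7}{3}) (k+1)] - rational in k, leading ratio -2; with t_0 = -\frac{3}{11}, classification follows.

Canonical form: C = -\frac{3}{11} times 2F1 with upper {-11, 2}, lower {\frac{7}{3}}, x = -2. Verdict: terminating (-11 upstairs). 12 nonzero terms in all; added directly. Value: -\frac{51647353134501}{1854257405}.


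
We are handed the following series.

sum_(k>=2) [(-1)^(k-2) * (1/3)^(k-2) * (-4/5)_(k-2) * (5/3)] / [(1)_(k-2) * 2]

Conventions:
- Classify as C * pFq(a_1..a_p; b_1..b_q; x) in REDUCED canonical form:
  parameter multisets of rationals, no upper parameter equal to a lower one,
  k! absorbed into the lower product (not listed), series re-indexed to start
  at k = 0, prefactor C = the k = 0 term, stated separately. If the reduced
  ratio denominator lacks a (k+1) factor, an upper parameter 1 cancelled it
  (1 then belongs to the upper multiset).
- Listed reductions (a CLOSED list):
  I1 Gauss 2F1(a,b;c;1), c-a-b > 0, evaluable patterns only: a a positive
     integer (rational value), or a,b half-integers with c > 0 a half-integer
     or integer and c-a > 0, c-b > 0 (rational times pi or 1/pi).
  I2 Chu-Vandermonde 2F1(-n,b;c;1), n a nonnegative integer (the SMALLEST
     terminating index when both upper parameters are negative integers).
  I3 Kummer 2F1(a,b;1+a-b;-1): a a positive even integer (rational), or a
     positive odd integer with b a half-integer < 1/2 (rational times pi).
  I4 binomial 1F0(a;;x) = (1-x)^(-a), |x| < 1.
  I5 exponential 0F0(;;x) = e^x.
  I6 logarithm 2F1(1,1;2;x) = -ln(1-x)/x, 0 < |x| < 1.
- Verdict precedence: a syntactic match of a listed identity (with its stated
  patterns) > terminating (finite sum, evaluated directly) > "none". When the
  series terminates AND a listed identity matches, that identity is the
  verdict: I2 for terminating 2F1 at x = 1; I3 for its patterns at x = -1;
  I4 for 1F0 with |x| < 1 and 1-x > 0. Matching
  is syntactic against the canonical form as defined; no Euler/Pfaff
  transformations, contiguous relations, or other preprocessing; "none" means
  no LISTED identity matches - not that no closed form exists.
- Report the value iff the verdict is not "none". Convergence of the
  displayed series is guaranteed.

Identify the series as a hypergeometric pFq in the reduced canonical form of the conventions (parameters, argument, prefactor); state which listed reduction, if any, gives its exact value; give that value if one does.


At argument -1/3: a 1F0 with upper {-4/5}, lower {-}, scaled by C = 5/6. Verdict at x = -1/3: the I4 binomial reduction matches (the 1F0 binomial series: exponent 4/5, x = -1/3). Exact value: (5/6) * (4/3)^(4/5).

The tell: t_0 being 5/6, the constant factors (C = 5/6) combine into one prefactor.
Ratio: r(k) = (-1/3) * (k-4/5) / [(k+1)] - rational in k. x = (-1/3); t_0 = 5/6; negate the roots.


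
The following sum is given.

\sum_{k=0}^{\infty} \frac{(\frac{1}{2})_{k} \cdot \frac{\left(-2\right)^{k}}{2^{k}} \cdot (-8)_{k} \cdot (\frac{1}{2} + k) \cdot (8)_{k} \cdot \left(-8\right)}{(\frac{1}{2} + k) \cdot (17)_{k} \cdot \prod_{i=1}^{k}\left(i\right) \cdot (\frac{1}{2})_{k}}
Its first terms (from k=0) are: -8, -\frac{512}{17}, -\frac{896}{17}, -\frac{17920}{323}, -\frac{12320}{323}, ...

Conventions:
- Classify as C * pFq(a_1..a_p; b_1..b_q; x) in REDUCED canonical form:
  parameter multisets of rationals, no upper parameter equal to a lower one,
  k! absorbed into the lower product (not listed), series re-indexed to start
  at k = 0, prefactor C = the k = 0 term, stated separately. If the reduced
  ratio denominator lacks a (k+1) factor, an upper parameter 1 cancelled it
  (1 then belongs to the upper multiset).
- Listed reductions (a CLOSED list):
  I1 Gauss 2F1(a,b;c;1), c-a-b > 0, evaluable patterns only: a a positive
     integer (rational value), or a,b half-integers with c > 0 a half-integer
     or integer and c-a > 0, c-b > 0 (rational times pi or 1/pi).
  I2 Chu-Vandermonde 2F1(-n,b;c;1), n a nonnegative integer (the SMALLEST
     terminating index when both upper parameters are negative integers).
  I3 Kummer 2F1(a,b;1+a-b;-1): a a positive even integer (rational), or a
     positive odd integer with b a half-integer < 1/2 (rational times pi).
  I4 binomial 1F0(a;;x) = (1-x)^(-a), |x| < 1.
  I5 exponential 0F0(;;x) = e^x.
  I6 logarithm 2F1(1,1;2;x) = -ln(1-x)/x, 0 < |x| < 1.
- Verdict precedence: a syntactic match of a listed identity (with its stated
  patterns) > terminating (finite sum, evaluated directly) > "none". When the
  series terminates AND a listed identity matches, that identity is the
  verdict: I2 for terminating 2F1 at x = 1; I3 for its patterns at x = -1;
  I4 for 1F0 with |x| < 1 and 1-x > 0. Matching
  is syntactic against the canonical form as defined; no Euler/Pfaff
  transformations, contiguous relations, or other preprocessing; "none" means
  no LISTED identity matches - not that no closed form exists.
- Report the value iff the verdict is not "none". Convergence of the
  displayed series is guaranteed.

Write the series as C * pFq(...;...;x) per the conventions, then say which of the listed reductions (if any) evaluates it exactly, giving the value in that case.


x = -1 here; the reduced form reads 2F1, upper {-8, 8}, lower {17}, C = -8. Verdict: the Kummer evaluation I3 matches (x = -1; c = 17 equals 1+a-b for upper {-8, 8}: listed pattern). Hence: -208.

The tell: x = -1 and the two k-th powers (prefactor -8) combine into one argument.
Consecutive-term ratio: r(k) = -1 * (k-8) (k+8) / [(k+17) (k+1)] - rational in k, leading ratio -1; with t_0 = -8, classification follows.


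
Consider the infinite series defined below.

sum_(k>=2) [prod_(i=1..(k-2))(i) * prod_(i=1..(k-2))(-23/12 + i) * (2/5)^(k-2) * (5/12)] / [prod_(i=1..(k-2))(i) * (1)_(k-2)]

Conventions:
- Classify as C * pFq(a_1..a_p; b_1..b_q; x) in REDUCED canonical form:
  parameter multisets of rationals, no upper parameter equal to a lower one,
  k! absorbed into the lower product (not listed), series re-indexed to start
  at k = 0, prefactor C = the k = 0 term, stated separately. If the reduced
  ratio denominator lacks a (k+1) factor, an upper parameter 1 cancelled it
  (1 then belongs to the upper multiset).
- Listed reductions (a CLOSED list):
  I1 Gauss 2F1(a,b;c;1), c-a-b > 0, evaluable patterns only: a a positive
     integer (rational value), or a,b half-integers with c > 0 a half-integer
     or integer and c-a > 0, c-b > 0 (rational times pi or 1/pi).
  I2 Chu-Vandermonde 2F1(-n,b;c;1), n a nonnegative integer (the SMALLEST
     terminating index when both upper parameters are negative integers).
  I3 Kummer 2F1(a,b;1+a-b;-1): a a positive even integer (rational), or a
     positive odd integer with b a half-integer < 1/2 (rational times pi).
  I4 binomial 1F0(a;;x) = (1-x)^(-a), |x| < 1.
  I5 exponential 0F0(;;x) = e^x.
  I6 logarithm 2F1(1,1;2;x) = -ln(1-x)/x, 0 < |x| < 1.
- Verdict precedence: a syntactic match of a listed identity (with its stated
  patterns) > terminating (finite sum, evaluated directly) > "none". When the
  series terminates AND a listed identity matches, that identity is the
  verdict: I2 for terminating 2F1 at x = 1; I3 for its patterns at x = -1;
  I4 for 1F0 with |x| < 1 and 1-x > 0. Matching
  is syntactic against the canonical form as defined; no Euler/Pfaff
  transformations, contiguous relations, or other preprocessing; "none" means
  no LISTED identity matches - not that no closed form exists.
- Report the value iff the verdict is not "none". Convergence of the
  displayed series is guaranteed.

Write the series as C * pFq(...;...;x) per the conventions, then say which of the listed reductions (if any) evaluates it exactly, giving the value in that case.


Key step: t_0 being 5/12, the running product (C = 5/12, x = 2/5) telescopes to a rising factorial.
Adjacent-term ratio: r(k) = (2/5) * (k-11/12) / [(k+1)] ; factor over Q: parameters, x = (2/5), and C = 5/12.

This is 5/12 * 1F0(-11/12; -; 2/5) in reduced canonical form. Verdict (x = 2/5): binomial (I4) applies (the 1F0 binomial series: exponent 11/12, x = 2/5). Value: (5/12) * (3/5)^(11/12).


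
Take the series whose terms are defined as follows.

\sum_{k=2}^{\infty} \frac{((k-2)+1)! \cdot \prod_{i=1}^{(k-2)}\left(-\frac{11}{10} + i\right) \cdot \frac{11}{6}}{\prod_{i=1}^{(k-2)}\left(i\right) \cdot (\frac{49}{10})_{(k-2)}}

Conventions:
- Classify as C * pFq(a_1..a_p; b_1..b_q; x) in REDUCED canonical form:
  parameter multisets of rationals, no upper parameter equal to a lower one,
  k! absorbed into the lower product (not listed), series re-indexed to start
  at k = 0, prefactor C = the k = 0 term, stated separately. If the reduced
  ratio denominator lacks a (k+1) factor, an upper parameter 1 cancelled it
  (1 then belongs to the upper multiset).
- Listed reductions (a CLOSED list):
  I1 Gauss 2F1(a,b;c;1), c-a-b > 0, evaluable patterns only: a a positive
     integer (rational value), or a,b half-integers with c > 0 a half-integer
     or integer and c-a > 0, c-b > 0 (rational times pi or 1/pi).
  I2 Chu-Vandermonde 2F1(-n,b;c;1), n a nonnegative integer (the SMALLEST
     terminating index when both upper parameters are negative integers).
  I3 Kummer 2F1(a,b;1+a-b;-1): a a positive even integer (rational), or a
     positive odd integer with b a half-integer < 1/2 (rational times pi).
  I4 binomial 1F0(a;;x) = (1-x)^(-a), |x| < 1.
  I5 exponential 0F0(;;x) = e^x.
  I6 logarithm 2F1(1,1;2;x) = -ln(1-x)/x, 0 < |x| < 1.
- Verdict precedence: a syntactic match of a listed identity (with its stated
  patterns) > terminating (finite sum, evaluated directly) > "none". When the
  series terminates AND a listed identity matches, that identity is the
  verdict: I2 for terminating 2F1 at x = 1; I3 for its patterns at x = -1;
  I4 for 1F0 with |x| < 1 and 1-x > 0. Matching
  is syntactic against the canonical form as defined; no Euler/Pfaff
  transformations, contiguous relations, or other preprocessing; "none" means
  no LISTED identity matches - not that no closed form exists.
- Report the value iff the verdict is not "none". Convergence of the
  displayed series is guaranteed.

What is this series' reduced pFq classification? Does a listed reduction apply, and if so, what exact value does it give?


Key step: from the first term \frac{11}{6}: the factorial ratio (prefactor 11/6) (k+a-1)!/(a-1)! is a rising factorial (a)_k.
Step ratio: r(k) = 1 * (k-\frac{1}{10}) (k+2) / [(k+\frac{49}{10}) (k+1)] ; factor over Q: parameters, x = 1, and C = \frac{11}{6}.

Reduced: x = 1, 2F1, upper = {-\frac{1}{10}, 2}, lower = {\frac{49}{10}}, C = \frac{11}{6}. Verdict: Gauss's theorem (I1) applies (x = 1: the Gamma ratio telescopes since c-a-b = 3 > 0 and a = 2 in Z>0). Hence: \frac{4147}{2400}.


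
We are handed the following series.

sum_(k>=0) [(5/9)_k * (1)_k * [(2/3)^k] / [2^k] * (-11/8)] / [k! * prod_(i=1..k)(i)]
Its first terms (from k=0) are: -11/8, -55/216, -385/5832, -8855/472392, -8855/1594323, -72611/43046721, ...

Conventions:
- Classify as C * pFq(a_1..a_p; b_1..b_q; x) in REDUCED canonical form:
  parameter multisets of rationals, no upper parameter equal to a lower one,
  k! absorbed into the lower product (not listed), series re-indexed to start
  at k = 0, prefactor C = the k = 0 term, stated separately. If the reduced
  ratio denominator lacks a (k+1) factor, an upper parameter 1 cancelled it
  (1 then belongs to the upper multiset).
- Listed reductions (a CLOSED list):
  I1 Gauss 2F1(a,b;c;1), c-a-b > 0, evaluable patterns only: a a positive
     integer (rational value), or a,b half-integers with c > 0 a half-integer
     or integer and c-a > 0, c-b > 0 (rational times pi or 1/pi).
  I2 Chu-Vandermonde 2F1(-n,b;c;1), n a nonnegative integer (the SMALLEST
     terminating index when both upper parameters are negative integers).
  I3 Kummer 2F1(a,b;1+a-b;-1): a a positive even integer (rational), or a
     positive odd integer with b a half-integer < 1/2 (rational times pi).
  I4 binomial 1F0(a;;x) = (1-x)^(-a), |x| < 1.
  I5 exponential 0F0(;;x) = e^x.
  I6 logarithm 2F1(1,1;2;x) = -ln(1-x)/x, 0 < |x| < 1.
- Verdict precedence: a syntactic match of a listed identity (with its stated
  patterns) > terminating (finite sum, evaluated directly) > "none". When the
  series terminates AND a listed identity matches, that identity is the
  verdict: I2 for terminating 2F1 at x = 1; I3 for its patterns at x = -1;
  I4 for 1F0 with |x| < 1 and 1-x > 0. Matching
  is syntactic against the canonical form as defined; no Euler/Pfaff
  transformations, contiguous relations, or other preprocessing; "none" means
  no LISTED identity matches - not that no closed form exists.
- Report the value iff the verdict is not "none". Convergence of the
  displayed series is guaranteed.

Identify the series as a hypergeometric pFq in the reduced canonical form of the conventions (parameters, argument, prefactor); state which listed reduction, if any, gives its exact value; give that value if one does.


Key observation: x = (1/3) and the two k-th powers (C = -11/8) combine into one argument.
Consecutive-term ratio: r(k) = (1/3) * (k+5/9) / [(k+1)] - rational; roots negated = parameters, x = (1/3), C = -11/8.

This is -11/8 * 1F0(5/9; -; 1/3) in reduced canonical form. Verdict (x = 1/3): the I4 binomial reduction applies (the 1F0 binomial series: exponent -5/9, x = 1/3). Its exact value is (-11/8) * (2/3)^(-5/9).


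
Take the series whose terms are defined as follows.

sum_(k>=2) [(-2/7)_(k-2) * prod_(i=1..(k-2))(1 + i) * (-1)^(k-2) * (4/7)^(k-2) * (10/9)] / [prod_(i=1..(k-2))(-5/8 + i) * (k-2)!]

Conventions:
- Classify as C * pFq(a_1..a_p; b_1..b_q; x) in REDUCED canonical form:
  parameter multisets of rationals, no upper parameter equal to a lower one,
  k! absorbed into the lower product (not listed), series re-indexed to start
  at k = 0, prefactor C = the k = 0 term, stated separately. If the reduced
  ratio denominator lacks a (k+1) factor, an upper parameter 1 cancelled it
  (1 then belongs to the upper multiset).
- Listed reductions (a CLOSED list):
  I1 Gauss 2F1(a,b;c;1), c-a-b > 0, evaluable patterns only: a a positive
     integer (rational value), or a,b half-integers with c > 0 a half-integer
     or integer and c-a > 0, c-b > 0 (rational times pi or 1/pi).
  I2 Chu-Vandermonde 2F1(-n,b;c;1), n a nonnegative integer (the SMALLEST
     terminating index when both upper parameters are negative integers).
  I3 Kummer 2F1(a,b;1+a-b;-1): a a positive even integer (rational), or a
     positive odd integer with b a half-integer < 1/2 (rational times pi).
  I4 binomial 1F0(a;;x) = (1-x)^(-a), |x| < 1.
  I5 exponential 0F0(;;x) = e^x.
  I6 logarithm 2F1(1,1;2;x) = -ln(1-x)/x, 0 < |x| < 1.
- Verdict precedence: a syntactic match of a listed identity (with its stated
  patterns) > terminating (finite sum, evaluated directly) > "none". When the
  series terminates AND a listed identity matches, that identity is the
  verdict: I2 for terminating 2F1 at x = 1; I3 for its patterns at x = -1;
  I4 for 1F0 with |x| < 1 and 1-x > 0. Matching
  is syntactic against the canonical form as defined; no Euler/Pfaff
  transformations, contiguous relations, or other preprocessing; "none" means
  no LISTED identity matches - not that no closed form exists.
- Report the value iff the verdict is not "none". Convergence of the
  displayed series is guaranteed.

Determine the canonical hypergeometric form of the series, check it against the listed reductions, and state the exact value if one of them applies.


Key step: x = (-4/7) and the lower running product (C = 10/9, x = -4/7) is a rising factorial.
Term ratio: r(k) = (-4/7) * (k-2/7) (k+2) / [(k+3/8) (k+1)] - rational in k. x = (-4/7); t_0 = 10/9; negate the roots.

This is 10/9 * 2F1(-2/7, 2; 3/8; -4/7) in reduced canonical form. Verdict: none. Every listed pattern misses the 2F1 form at -4/7, upper {-2/7, 2}.


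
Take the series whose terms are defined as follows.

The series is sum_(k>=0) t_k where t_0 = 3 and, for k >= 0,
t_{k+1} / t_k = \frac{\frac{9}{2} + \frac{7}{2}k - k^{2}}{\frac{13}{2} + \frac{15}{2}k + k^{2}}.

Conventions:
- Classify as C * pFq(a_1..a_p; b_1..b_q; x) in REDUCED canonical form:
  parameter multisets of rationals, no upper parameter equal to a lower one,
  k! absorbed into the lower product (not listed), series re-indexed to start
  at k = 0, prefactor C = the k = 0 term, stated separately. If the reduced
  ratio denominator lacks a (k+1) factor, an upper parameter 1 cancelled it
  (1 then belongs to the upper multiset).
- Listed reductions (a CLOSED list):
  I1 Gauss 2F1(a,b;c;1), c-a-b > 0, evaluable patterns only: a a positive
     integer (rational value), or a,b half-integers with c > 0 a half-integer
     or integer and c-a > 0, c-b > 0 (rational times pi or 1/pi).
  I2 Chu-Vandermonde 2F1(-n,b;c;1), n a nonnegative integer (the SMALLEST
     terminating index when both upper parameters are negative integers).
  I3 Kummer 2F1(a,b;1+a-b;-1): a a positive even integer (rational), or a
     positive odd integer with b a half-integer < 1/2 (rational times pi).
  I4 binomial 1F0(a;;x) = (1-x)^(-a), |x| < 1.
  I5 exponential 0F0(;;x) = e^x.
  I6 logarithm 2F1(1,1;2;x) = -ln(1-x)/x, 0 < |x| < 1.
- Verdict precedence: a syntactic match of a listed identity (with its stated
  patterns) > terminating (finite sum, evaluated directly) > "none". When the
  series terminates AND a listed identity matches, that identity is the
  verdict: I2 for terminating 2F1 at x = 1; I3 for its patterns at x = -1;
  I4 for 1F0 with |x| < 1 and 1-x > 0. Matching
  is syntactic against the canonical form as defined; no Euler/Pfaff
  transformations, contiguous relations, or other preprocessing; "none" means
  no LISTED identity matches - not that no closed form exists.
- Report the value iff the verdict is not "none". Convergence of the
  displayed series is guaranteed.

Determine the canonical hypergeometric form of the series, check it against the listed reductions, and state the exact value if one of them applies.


Prefactor 3, argument -1: 2F1 with upper {-\frac{9}{2}, 1} over lower {\frac{13}{2}}. Verdict (x = -1): Kummer's theorem (I3) applies (x = -1; c = \frac{13}{2} equals 1+a-b for upper {-\frac{9}{2}, 1}: listed pattern). Hence: \frac{2079}{1024} \cdot \pi.

Key step: from the first term 3: the expanded ratio factors over Q; prefactor 3, roots give parameters.
Term ratio: r(k) = -1 * (k-\frac{9}{2}) (k+1) / [(k+\frac{13}{2}) (k+1)] - poly over poly, x = -1 from leading terms; C = 3 at k = 0.
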